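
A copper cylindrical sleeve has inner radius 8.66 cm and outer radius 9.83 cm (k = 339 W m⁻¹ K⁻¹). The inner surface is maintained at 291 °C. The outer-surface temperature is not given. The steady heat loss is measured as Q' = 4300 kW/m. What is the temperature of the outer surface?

Sum the resistances:
  R'_copper = ln(0.0983/0.0866)/(2πk) = 0.1267/(2π·339) = 5.949×10^-5 m·K/W
ΣR = 5.949×10^-5 m·K/W
ΔT = Q'·ΣR = 4.30×10^6 × 5.949×10^-5 = 255.8 K
Heat flows outward, so T_out = T_in − ΔT = 291 − 255.8 = 35.2 °C

T_out = 35.2 °C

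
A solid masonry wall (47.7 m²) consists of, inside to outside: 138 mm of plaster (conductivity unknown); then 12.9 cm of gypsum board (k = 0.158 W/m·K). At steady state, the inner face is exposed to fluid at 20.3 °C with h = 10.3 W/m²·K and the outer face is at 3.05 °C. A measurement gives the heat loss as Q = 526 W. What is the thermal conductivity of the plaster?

ΣR = ΔT/Q = |20.3 − 3.05|/526 = 0.03279 K/W
Known resistances:
  R_conv,in = 1/(hA) = 1/(10.3·47.7) = 0.002035 K/W
  R_gypsum board = L/(kA) = 0.129/(0.158·47.7) = 0.01712 K/W
R_plaster = ΣR − ΣR_known = 0.03279 − 0.01915 = 0.01364 K/W
L/(kA) = 0.01364 ⇒ k = 0.138/(0.01364·47.7) = 0.212 W/m·K

k = 0.212 W/m·K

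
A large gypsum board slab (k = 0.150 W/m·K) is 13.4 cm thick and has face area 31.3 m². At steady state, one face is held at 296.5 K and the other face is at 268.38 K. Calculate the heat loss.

Q = 985 W

Q = kA·ΔT/L = 0.150 × 31.3 × |296.5 K − 268.38 K| / 0.134 = 985 W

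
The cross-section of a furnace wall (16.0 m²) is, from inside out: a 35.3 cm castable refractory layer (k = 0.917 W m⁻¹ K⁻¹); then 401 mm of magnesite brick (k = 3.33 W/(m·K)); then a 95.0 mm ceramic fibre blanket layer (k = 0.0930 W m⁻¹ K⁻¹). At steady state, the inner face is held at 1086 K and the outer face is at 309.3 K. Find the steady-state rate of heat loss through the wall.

Series thermal resistances, inner to outer:
  R_castable refractory = L/(kA) = 0.353/(0.917·16.0) = 0.02406 K/W
  R_magnesite brick = L/(kA) = 0.401/(3.33·16.0) = 0.007526 K/W
  R_ceramic fibre blanket = L/(kA) = 0.0950/(0.0930·16.0) = 0.06384 K/W
ΣR = 0.02406 + 0.007526 + 0.06384 = 0.09543 K/W
Q = ΔT/ΣR = (1086 K − 309.3 K)/0.09543 = 8140 W

Q = 8.14 kW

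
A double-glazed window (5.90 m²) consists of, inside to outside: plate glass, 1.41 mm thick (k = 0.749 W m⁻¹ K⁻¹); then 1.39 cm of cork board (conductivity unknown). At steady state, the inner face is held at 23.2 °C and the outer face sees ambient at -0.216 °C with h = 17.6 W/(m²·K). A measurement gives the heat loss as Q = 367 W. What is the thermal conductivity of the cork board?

k = 0.0437 W/m·K

ΣR = ΔT/Q = |23.2 − -0.216|/367 = 0.06380 K/W
Known resistances:
  R_plate glass = L/(kA) = 0.00141/(0.749·5.90) = 3.191×10^-4 K/W
  R_conv,out = 1/(hA) = 1/(17.6·5.90) = 0.009630 K/W
R_cork board = ΣR − ΣR_known = 0.06380 − 0.009949 = 0.05385 K/W
L/(kA) = 0.05385 ⇒ k = 0.0139/(0.05385·5.90) = 0.0437 W/m·K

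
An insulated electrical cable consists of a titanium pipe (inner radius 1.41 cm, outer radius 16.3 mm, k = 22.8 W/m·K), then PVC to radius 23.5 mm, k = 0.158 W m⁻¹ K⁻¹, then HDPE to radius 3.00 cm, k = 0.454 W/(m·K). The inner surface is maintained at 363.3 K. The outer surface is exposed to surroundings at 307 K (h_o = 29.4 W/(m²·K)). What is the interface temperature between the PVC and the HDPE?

Resistance network (inner→outer):
  R'_titanium = ln(0.0163/0.0141)/(2πk) = 0.1450/(2π·22.8) = 0.001012 m·K/W
  R'_PVC = ln(0.0235/0.0163)/(2πk) = 0.3658/(2π·0.158) = 0.3685 m·K/W
  R'_HDPE = ln(0.0300/0.0235)/(2πk) = 0.2442/(2π·0.454) = 0.08561 m·K/W
  R'_conv,out = 1/(2πr h) = 1/(2π·0.0300·29.4) = 0.1804 m·K/W
ΣR = 0.001012 + 0.3685 + 0.08561 + 0.1804 = 0.6355 m·K/W
Q' = ΔT/ΣR = (363.3 K − 307 K)/0.6355 = 88.59 W/m
From the inner boundary to the PVC/HDPE interface, ΣR_partial = 0.3695 m·K/W.
T_interface = T_in − Q'·ΣR_partial = 363.3 K − (88.59)(0.3695) = 330.6 K

T = 330.6 K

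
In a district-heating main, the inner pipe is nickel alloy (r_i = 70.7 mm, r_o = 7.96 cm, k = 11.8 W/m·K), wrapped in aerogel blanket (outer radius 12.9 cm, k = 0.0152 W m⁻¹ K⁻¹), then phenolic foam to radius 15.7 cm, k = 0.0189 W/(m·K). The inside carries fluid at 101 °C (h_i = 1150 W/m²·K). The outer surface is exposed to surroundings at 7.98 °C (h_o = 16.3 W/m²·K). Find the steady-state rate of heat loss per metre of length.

Treat each layer as a resistance in series:
  R'_conv,in = 1/(2πr h) = 1/(2π·0.0707·1150) = 0.001958 m·K/W
  R'_nickel alloy = ln(0.0796/0.0707)/(2πk) = 0.1186/(2π·11.8) = 0.001599 m·K/W
  R'_aerogel blanket = ln(0.129/0.0796)/(2πk) = 0.4828/(2π·0.0152) = 5.055 m·K/W
  R'_phenolic foam = ln(0.157/0.129)/(2πk) = 0.1964/(2π·0.0189) = 1.654 m·K/W
  R'_conv,out = 1/(2πr h) = 1/(2π·0.157·16.3) = 0.06219 m·K/W
ΣR = 0.001958 + 0.001599 + 5.055 + 1.654 + 0.06219 = 6.775 m·K/W
Q' = ΔT/ΣR = (101 °C − 7.98 °C)/6.775 = 13.7 W/m

Q' = 13.7 W/m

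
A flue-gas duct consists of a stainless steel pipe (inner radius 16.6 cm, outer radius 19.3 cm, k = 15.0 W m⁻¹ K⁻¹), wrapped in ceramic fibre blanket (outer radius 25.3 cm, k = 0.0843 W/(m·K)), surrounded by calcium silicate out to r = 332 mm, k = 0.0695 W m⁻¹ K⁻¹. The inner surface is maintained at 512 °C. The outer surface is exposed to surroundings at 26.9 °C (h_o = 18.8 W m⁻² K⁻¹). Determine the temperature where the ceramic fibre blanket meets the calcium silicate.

Series thermal resistances, inner to outer:
  R'_stainless steel = ln(0.193/0.166)/(2πk) = 0.1507/(2π·15.0) = 0.001599 m·K/W
  R'_ceramic fibre blanket = ln(0.253/0.193)/(2πk) = 0.2707/(2π·0.0843) = 0.5111 m·K/W
  R'_calcium silicate = ln(0.332/0.253)/(2πk) = 0.2717/(2π·0.0695) = 0.6223 m·K/W
  R'_conv,out = 1/(2πr h) = 1/(2π·0.332·18.8) = 0.02550 m·K/W
ΣR = 0.001599 + 0.5111 + 0.6223 + 0.02550 = 1.160 m·K/W
Q' = ΔT/ΣR = (512 °C − 26.9 °C)/1.160 = 418.2 W/m
From the inner boundary to the ceramic fibre blanket/calcium silicate interface, ΣR_partial = 0.5127 m·K/W.
T_interface = T_in − Q'·ΣR_partial = 512 °C − (418.2)(0.5127) = 298 °C

T = 298 °C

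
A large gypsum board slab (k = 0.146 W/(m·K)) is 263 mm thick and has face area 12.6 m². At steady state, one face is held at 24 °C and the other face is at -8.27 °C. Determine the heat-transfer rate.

Q = 226 W

Q = kA·ΔT/L = 0.146 × 12.6 × |24 °C − -8.27 °C| / 0.263 = 226 W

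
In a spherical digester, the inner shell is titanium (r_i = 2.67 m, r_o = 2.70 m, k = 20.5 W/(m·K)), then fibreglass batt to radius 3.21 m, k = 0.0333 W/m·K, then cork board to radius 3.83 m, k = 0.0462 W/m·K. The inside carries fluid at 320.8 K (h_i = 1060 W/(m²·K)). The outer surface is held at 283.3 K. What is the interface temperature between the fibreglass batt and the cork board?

T = 297.6 K

Series thermal resistances, inner to outer:
  R_conv,in = 1/(4πr²h) = 1/(4π·2.67²·1060) = 1.053×10^-5 K/W
  R_titanium = (1/2.67 − 1/2.70)/(4πk) = 0.004161/(4π·20.5) = 1.615×10^-5 K/W
  R_fibreglass batt = (1/2.70 − 1/3.21)/(4πk) = 0.05884/(4π·0.0333) = 0.1406 K/W
  R_cork board = (1/3.21 − 1/3.83)/(4πk) = 0.05043/(4π·0.0462) = 0.08686 K/W
ΣR = 1.053×10^-5 + 1.615×10^-5 + 0.1406 + 0.08686 = 0.2275 K/W
Q = ΔT/ΣR = (320.8 K − 283.3 K)/0.2275 = 164.8 W
From the inner boundary to the fibreglass batt/cork board interface, ΣR_partial = 0.1406 K/W.
T_interface = T_in − Q·ΣR_partial = 320.8 K − (164.8)(0.1406) = 297.6 K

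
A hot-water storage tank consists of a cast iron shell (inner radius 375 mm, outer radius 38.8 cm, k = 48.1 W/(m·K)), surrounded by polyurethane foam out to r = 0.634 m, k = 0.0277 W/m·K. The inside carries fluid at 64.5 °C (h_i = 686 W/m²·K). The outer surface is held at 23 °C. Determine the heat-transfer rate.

Treat each layer as a resistance in series:
  R_conv,in = 1/(4πr²h) = 1/(4π·0.375²·686) = 8.249×10^-4 K/W
  R_cast iron = (1/0.375 − 1/0.388)/(4πk) = 0.08935/(4π·48.1) = 1.478×10^-4 K/W
  R_polyurethane foam = (1/0.388 − 1/0.634)/(4πk) = 1.000/(4π·0.0277) = 2.873 K/W
ΣR = 8.249×10^-4 + 1.478×10^-4 + 2.873 = 2.874 K/W
Q = ΔT/ΣR = (64.5 °C − 23 °C)/2.874 = 14.4 W

Q = 14.4 W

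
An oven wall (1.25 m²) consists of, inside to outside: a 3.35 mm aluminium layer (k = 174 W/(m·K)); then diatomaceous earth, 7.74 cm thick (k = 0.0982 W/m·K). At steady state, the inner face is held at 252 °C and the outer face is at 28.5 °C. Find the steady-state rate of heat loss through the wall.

Series thermal resistances, inner to outer:
  R_aluminium = L/(kA) = 0.00335/(174·1.25) = 1.540×10^-5 K/W
  R_diatomaceous earth = L/(kA) = 0.0774/(0.0982·1.25) = 0.6305 K/W
ΣR = 1.540×10^-5 + 0.6305 = 0.6305 K/W
Q = ΔT/ΣR = (252 °C − 28.5 °C)/0.6305 = 354 W

Q = 354 W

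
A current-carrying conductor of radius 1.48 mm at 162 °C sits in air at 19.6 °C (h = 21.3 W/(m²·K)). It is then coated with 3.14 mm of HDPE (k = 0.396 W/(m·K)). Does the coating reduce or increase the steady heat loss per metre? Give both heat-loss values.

Critical radius for a cylinder: r_cr = k/h = 0.0186 m = 1.86 cm.
Outer radius after coating: r₂ = 0.00148 + 0.00314 = 0.00462 m.
Since r₁ < r_cr and r₂ ≤ r_cr, the coating moves toward the maximum at r_cr — heat loss rises.
Bare: R = 1/(2πr₁h) = 5.049 m·K/W; Q = 142.4/5.049 = 28.2 W/m.
Coated: R = R_cond + R_conv = 2.075 m·K/W; Q = 142.4/2.075 = 68.6 W/m.

increases: 28.2 → 68.6 W/m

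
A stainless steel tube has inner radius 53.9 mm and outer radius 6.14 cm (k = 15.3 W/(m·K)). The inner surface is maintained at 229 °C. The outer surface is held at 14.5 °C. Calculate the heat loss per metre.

Q' = 1.58×10^5 W/m

Q' = 2πk·ΔT/ln(r₂/r₁) = 2π × 15.3 × 214.5 / ln(0.0614/0.0539) = 1.58×10^5 W/m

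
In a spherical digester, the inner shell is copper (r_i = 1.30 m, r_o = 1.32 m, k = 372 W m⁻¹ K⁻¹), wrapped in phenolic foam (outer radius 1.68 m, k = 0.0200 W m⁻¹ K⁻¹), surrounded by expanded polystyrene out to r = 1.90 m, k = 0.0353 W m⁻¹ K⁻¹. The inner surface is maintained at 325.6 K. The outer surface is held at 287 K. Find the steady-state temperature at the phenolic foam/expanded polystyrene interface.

T = 294.5 K

Treat each layer as a resistance in series:
  R_copper = (1/1.30 − 1/1.32)/(4πk) = 0.01166/(4π·372) = 2.493×10^-6 K/W
  R_phenolic foam = (1/1.32 − 1/1.68)/(4πk) = 0.1623/(4π·0.0200) = 0.6459 K/W
  R_expanded polystyrene = (1/1.68 − 1/1.90)/(4πk) = 0.06892/(4π·0.0353) = 0.1554 K/W
ΣR = 2.493×10^-6 + 0.6459 + 0.1554 = 0.8013 K/W
Q = ΔT/ΣR = (325.6 K − 287 K)/0.8013 = 48.17 W
From the inner boundary to the phenolic foam/expanded polystyrene interface, ΣR_partial = 0.6459 K/W.
T_interface = T_in − Q·ΣR_partial = 325.6 K − (48.17)(0.6459) = 294.5 K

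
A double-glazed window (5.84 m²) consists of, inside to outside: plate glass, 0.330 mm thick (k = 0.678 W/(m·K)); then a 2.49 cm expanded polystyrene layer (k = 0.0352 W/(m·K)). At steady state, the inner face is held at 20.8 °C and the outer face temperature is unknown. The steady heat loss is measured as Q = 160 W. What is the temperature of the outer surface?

Sum the resistances:
  R_plate glass = L/(kA) = 3.30×10^-4/(0.678·5.84) = 8.334×10^-5 K/W
  R_expanded polystyrene = L/(kA) = 0.0249/(0.0352·5.84) = 0.1211 K/W
ΣR = 0.1212 K/W
ΔT = Q·ΣR = 160 × 0.1212 = 19.39 K
Heat flows outward, so T_out = T_in − ΔT = 20.8 − 19.39 = 1.41 °C

T_out = 1.41 °C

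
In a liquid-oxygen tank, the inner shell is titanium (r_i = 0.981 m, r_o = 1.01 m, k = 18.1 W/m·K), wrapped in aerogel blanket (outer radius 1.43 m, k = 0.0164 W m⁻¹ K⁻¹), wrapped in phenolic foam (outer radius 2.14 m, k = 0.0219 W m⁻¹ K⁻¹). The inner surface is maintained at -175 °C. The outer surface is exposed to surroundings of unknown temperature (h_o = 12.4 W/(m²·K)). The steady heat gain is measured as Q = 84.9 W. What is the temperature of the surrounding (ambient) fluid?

Series resistances:
  R_titanium = (1/0.981 − 1/1.01)/(4πk) = 0.02927/(4π·18.1) = 1.287×10^-4 K/W
  R_aerogel blanket = (1/1.01 − 1/1.43)/(4πk) = 0.2908/(4π·0.0164) = 1.411 K/W
  R_phenolic foam = (1/1.43 − 1/2.14)/(4πk) = 0.2320/(4π·0.0219) = 0.8431 K/W
  R_conv,out = 1/(4πr²h) = 1/(4π·2.14²·12.4) = 0.001401 K/W
ΣR = 2.256 K/W
ΔT = Q·ΣR = 84.9 × 2.256 = 191.5 K
Heat flows inward, so T_out = T_in + ΔT = -175 + 191.5 = 16.5 °C

T_out = 16.5 °C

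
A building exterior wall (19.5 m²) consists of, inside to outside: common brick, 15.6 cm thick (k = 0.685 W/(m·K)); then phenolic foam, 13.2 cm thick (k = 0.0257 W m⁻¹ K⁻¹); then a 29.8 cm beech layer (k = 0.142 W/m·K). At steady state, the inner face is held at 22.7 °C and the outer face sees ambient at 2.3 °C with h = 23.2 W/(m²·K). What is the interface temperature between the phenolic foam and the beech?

T = 8.12 °C

Treat each layer as a resistance in series:
  R_common brick = L/(kA) = 0.156/(0.685·19.5) = 0.01168 K/W
  R_phenolic foam = L/(kA) = 0.132/(0.0257·19.5) = 0.2634 K/W
  R_beech = L/(kA) = 0.298/(0.142·19.5) = 0.1076 K/W
  R_conv,out = 1/(hA) = 1/(23.2·19.5) = 0.002210 K/W
ΣR = 0.01168 + 0.2634 + 0.1076 + 0.002210 = 0.3849 K/W
Q = ΔT/ΣR = (22.7 °C − 2.3 °C)/0.3849 = 53.00 W
From the inner boundary to the phenolic foam/beech interface, ΣR_partial = 0.2751 K/W.
T_interface = T_in − Q·ΣR_partial = 22.7 °C − (53.00)(0.2751) = 8.12 °C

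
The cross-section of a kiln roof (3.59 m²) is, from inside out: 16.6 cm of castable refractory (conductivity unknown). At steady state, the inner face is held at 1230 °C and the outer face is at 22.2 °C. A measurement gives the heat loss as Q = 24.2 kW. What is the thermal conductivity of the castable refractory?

ΣR = ΔT/Q = |1230 − 22.2|/24200 = 0.04991 K/W
L/(kA) = 0.04991 ⇒ k = 0.166/(0.04991·3.59) = 0.926 W/m·K

k = 0.926 W/m·K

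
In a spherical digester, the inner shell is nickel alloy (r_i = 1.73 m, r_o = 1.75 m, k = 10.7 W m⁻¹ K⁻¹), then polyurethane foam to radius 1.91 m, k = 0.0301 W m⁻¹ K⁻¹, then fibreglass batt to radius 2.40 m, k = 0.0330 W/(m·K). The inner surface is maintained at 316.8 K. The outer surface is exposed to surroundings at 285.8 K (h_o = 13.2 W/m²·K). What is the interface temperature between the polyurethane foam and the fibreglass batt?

T = 306.6 K

Resistance network (inner→outer):
  R_nickel alloy = (1/1.73 − 1/1.75)/(4πk) = 0.006606/(4π·10.7) = 4.913×10^-5 K/W
  R_polyurethane foam = (1/1.75 − 1/1.91)/(4πk) = 0.04787/(4π·0.0301) = 0.1266 K/W
  R_fibreglass batt = (1/1.91 − 1/2.40)/(4πk) = 0.1069/(4π·0.0330) = 0.2578 K/W
  R_conv,out = 1/(4πr²h) = 1/(4π·2.40²·13.2) = 0.001047 K/W
ΣR = 4.913×10^-5 + 0.1266 + 0.2578 + 0.001047 = 0.3855 K/W
Q = ΔT/ΣR = (316.8 K − 285.8 K)/0.3855 = 80.42 W
From the inner boundary to the polyurethane foam/fibreglass batt interface, ΣR_partial = 0.1266 K/W.
T_interface = T_in − Q·ΣR_partial = 316.8 K − (80.42)(0.1266) = 306.6 K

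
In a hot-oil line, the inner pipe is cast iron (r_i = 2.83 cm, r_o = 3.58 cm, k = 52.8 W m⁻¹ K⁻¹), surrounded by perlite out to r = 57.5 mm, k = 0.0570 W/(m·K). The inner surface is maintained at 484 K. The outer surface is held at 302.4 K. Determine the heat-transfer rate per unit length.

Q' = 137 W/m

Series thermal resistances, inner to outer:
  R'_cast iron = ln(0.0358/0.0283)/(2πk) = 0.2351/(2π·52.8) = 7.086×10^-4 m·K/W
  R'_perlite = ln(0.0575/0.0358)/(2πk) = 0.4738/(2π·0.0570) = 1.323 m·K/W
ΣR = 7.086×10^-4 + 1.323 = 1.324 m·K/W
Q' = ΔT/ΣR = (484 K − 302.4 K)/1.324 = 137 W/m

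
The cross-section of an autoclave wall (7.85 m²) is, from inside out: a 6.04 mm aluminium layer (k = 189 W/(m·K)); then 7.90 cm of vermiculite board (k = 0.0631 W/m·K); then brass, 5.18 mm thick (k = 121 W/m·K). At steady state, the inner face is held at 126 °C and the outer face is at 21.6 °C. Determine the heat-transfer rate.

Q = 655 W

Resistance network (inner→outer):
  R_aluminium = L/(kA) = 0.00604/(189·7.85) = 4.071×10^-6 K/W
  R_vermiculite board = L/(kA) = 0.0790/(0.0631·7.85) = 0.1595 K/W
  R_brass = L/(kA) = 0.00518/(121·7.85) = 5.453×10^-6 K/W
ΣR = 4.071×10^-6 + 0.1595 + 5.453×10^-6 = 0.1595 K/W
Q = ΔT/ΣR = (126 °C − 21.6 °C)/0.1595 = 655 W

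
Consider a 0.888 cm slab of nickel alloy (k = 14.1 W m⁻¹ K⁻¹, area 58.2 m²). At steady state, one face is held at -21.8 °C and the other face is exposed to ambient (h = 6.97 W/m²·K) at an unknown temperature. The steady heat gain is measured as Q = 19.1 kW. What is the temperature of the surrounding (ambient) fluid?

Series resistances:
  R_nickel alloy = L/(kA) = 0.00888/(14.1·58.2) = 1.082×10^-5 K/W
  R_conv,out = 1/(hA) = 1/(6.97·58.2) = 0.002465 K/W
ΣR = 0.002476 K/W
ΔT = Q·ΣR = 19100 × 0.002476 = 47.29 K
Heat flows inward, so T_out = T_in + ΔT = -21.8 + 47.29 = 25.5 °C

T_out = 25.5 °C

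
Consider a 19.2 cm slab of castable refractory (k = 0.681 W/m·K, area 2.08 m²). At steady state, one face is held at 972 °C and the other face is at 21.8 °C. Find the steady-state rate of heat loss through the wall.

Q = kA·ΔT/L = 0.681 × 2.08 × |972 °C − 21.8 °C| / 0.192 = 7010 W

Q = 7010 W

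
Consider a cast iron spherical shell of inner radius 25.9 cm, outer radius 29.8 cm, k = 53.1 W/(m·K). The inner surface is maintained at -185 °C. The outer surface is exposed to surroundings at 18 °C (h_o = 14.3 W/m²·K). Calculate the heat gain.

Series thermal resistances, inner to outer:
  R_cast iron = (1/0.259 − 1/0.298)/(4πk) = 0.5053/(4π·53.1) = 7.573×10^-4 K/W
  R_conv,out = 1/(4πr²h) = 1/(4π·0.298²·14.3) = 0.06266 K/W
ΣR = 7.573×10^-4 + 0.06266 = 0.06342 K/W
Q = ΔT/ΣR = (-185 °C − 18 °C)/0.06342 = -3200 W
(Negative Q ⇒ heat flows inward; heat gain = 3200 W.)

Q = 3.20 kW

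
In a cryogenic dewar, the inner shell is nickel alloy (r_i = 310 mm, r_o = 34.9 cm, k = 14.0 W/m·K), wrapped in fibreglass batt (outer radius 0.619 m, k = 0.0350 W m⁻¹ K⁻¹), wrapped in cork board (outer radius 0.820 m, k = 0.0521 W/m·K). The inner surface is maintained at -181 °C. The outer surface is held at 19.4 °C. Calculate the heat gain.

Series thermal resistances, inner to outer:
  R_nickel alloy = (1/0.310 − 1/0.349)/(4πk) = 0.3605/(4π·14.0) = 0.002049 K/W
  R_fibreglass batt = (1/0.349 − 1/0.619)/(4πk) = 1.250/(4π·0.0350) = 2.842 K/W
  R_cork board = (1/0.619 − 1/0.820)/(4πk) = 0.3960/(4π·0.0521) = 0.6048 K/W
ΣR = 0.002049 + 2.842 + 0.6048 = 3.449 K/W
Q = ΔT/ΣR = (-181 °C − 19.4 °C)/3.449 = -58.1 W
(Negative Q ⇒ heat flows inward; heat gain = 58.1 W.)

Q = 58.1 W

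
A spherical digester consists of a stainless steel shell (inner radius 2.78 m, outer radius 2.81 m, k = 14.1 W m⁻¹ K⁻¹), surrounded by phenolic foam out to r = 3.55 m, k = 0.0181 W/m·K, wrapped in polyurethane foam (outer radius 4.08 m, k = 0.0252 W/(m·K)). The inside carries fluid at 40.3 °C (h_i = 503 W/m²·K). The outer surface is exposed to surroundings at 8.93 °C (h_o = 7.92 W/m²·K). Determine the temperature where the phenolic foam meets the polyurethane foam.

Series thermal resistances, inner to outer:
  R_conv,in = 1/(4πr²h) = 1/(4π·2.78²·503) = 2.047×10^-5 K/W
  R_stainless steel = (1/2.78 − 1/2.81)/(4πk) = 0.003840/(4π·14.1) = 2.167×10^-5 K/W
  R_phenolic foam = (1/2.81 − 1/3.55)/(4πk) = 0.07418/(4π·0.0181) = 0.3261 K/W
  R_polyurethane foam = (1/3.55 − 1/4.08)/(4πk) = 0.03659/(4π·0.0252) = 0.1156 K/W
  R_conv,out = 1/(4πr²h) = 1/(4π·4.08²·7.92) = 6.036×10^-4 K/W
ΣR = 2.047×10^-5 + 2.167×10^-5 + 0.3261 + 0.1156 + 6.036×10^-4 = 0.4423 K/W
Q = ΔT/ΣR = (40.3 °C − 8.93 °C)/0.4423 = 70.92 W
From the inner boundary to the phenolic foam/polyurethane foam interface, ΣR_partial = 0.3261 K/W.
T_interface = T_in − Q·ΣR_partial = 40.3 °C − (70.92)(0.3261) = 17.2 °C

T = 17.2 °C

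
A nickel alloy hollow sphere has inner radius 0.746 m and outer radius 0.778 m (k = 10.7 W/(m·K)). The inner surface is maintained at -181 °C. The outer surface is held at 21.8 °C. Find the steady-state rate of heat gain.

Q = 495 kW

Q = 4πk·ΔT/(1/r₁ − 1/r₂) = 4π × 10.7 × 202.8 / (1/0.746 − 1/0.778) = 4.95×10^5 W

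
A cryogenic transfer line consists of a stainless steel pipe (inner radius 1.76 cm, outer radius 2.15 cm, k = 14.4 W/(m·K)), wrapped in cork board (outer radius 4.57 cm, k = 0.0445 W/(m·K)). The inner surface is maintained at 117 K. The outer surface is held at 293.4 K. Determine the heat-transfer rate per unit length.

Series thermal resistances, inner to outer:
  R'_stainless steel = ln(0.0215/0.0176)/(2πk) = 0.2002/(2π·14.4) = 0.002212 m·K/W
  R'_cork board = ln(0.0457/0.0215)/(2πk) = 0.7540/(2π·0.0445) = 2.697 m·K/W
ΣR = 0.002212 + 2.697 = 2.699 m·K/W
Q' = ΔT/ΣR = (117 K − 293.4 K)/2.699 = -65.4 W/m
(Negative Q' ⇒ heat flows inward; heat gain = 65.4 W/m.)

Q' = 65.4 W/m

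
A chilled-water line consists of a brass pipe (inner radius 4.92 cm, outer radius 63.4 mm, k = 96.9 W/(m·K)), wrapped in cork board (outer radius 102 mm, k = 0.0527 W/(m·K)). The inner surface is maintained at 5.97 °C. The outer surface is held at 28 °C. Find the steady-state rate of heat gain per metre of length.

Treat each layer as a resistance in series:
  R'_brass = ln(0.0634/0.0492)/(2πk) = 0.2536/(2π·96.9) = 4.165×10^-4 m·K/W
  R'_cork board = ln(0.102/0.0634)/(2πk) = 0.4755/(2π·0.0527) = 1.436 m·K/W
ΣR = 4.165×10^-4 + 1.436 = 1.436 m·K/W
Q' = ΔT/ΣR = (5.97 °C − 28 °C)/1.436 = -15.3 W/m
(Negative Q' ⇒ heat flows inward; heat gain = 15.3 W/m.)

Q' = 15.3 W/m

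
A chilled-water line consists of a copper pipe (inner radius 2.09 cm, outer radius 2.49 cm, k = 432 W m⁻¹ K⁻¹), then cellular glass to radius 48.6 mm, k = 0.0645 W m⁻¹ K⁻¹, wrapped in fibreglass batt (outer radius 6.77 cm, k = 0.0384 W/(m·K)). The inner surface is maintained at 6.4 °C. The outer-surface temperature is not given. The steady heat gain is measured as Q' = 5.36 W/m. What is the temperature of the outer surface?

Series resistances:
  R'_copper = ln(0.0249/0.0209)/(2πk) = 0.1751/(2π·432) = 6.452×10^-5 m·K/W
  R'_cellular glass = ln(0.0486/0.0249)/(2πk) = 0.6688/(2π·0.0645) = 1.650 m·K/W
  R'_fibreglass batt = ln(0.0677/0.0486)/(2πk) = 0.3315/(2π·0.0384) = 1.374 m·K/W
ΣR = 3.024 m·K/W
ΔT = Q'·ΣR = 5.36 × 3.024 = 16.21 K
Heat flows inward, so T_out = T_in + ΔT = 6.4 + 16.21 = 22.6 °C

T_out = 22.6 °C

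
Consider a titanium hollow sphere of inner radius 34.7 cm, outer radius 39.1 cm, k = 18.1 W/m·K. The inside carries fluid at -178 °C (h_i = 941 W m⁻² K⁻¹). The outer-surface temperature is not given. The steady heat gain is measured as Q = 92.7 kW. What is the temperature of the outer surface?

Sum the resistances:
  R_conv,in = 1/(4πr²h) = 1/(4π·0.347²·941) = 7.023×10^-4 K/W
  R_titanium = (1/0.347 − 1/0.391)/(4πk) = 0.3243/(4π·18.1) = 0.001426 K/W
ΣR = 0.002128 K/W
ΔT = Q·ΣR = 92700 × 0.002128 = 197.3 K
Heat flows inward, so T_out = T_in + ΔT = -178 + 197.3 = 19.3 °C

T_out = 19.3 °C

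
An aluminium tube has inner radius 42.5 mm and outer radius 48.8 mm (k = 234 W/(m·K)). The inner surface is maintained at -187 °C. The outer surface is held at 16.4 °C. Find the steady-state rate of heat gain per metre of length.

Q' = 2160 kW/m

Q' = 2πk·ΔT/ln(r₂/r₁) = 2π × 234 × 203.4 / ln(0.0488/0.0425) = 2.16×10^6 W/m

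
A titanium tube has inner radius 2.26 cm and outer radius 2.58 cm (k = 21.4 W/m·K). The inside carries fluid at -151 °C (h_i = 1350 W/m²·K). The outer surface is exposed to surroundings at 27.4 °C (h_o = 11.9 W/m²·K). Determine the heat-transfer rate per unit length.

Treat each layer as a resistance in series:
  R'_conv,in = 1/(2πr h) = 1/(2π·0.0226·1350) = 0.005216 m·K/W
  R'_titanium = ln(0.0258/0.0226)/(2πk) = 0.1324/(2π·21.4) = 9.849×10^-4 m·K/W
  R'_conv,out = 1/(2πr h) = 1/(2π·0.0258·11.9) = 0.5184 m·K/W
ΣR = 0.005216 + 9.849×10^-4 + 0.5184 = 0.5246 m·K/W
Q' = ΔT/ΣR = (-151 °C − 27.4 °C)/0.5246 = -340 W/m
(Negative Q' ⇒ heat flows inward; heat gain = 340 W/m.)

Q' = 340 W/m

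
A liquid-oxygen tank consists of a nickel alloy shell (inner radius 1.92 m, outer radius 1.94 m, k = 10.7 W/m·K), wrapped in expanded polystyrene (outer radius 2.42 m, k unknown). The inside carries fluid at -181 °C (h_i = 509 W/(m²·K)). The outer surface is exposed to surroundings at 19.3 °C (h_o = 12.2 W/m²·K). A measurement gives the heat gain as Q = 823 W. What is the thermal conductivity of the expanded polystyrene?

ΣR = ΔT/Q = |-181 − 19.3|/823 = 0.2434 K/W
Known resistances:
  R_conv,in = 1/(4πr²h) = 1/(4π·1.92²·509) = 4.241×10^-5 K/W
  R_nickel alloy = (1/1.92 − 1/1.94)/(4πk) = 0.005369/(4π·10.7) = 3.993×10^-5 K/W
  R_conv,out = 1/(4πr²h) = 1/(4π·2.42²·12.2) = 0.001114 K/W
R_expanded polystyrene = ΣR − ΣR_known = 0.2434 − 0.001196 = 0.2422 K/W
(1/r₁−1/r₂)/(4πk) = 0.2422 ⇒ k = 0.1022/(4π·0.2422) = 0.0336 W/m·K

k = 0.0336 W/m·K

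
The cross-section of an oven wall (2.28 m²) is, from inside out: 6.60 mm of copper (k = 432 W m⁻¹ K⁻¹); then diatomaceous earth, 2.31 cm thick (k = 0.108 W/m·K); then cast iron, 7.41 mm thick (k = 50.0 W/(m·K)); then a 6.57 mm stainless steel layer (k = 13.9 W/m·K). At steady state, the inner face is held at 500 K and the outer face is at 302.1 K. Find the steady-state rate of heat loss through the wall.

Resistance network (inner→outer):
  R_copper = L/(kA) = 0.00660/(432·2.28) = 6.701×10^-6 K/W
  R_diatomaceous earth = L/(kA) = 0.0231/(0.108·2.28) = 0.09381 K/W
  R_cast iron = L/(kA) = 0.00741/(50.0·2.28) = 6.500×10^-5 K/W
  R_stainless steel = L/(kA) = 0.00657/(13.9·2.28) = 2.073×10^-4 K/W
ΣR = 6.701×10^-6 + 0.09381 + 6.500×10^-5 + 2.073×10^-4 = 0.09409 K/W
Q = ΔT/ΣR = (500 K − 302.1 K)/0.09409 = 2100 W

Q = 2100 W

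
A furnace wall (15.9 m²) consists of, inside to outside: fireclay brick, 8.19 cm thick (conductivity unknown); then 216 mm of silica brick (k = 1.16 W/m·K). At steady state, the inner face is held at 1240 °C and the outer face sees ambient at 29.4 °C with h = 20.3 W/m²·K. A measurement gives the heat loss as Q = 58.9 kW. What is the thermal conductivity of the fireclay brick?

k = 0.897 W/m·K

ΣR = ΔT/Q = |1240 − 29.4|/58900 = 0.02055 K/W
Known resistances:
  R_silica brick = L/(kA) = 0.216/(1.16·15.9) = 0.01171 K/W
  R_conv,out = 1/(hA) = 1/(20.3·15.9) = 0.003098 K/W
R_fireclay brick = ΣR − ΣR_known = 0.02055 − 0.01481 = 0.005740 K/W
L/(kA) = 0.005740 ⇒ k = 0.0819/(0.005740·15.9) = 0.897 W/m·K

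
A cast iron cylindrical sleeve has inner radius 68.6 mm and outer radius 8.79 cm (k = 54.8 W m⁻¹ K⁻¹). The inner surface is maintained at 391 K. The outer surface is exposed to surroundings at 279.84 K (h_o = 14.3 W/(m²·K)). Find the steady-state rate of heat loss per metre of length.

Series thermal resistances, inner to outer:
  R'_cast iron = ln(0.0879/0.0686)/(2πk) = 0.2479/(2π·54.8) = 7.200×10^-4 m·K/W
  R'_conv,out = 1/(2πr h) = 1/(2π·0.0879·14.3) = 0.1266 m·K/W
ΣR = 7.200×10^-4 + 0.1266 = 0.1273 m·K/W
Q' = ΔT/ΣR = (391 K − 279.84 K)/0.1273 = 873 W/m

Q' = 873 W/m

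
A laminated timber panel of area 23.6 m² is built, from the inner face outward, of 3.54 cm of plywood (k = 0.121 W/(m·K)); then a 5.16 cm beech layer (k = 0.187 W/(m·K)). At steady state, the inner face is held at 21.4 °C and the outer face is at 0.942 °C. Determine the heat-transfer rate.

Resistance network (inner→outer):
  R_plywood = L/(kA) = 0.0354/(0.121·23.6) = 0.01240 K/W
  R_beech = L/(kA) = 0.0516/(0.187·23.6) = 0.01169 K/W
ΣR = 0.01240 + 0.01169 = 0.02409 K/W
Q = ΔT/ΣR = (21.4 °C − 0.942 °C)/0.02409 = 849 W

Q = 849 W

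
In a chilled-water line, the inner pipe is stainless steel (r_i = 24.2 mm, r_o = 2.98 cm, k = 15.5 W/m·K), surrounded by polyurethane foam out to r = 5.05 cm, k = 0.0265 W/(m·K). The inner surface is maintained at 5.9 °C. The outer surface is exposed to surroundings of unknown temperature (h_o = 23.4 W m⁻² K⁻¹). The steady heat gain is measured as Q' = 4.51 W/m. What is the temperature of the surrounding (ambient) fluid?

T_out = 20.8 °C

Sum the resistances:
  R'_stainless steel = ln(0.0298/0.0242)/(2πk) = 0.2082/(2π·15.5) = 0.002137 m·K/W
  R'_polyurethane foam = ln(0.0505/0.0298)/(2πk) = 0.5275/(2π·0.0265) = 3.168 m·K/W
  R'_conv,out = 1/(2πr h) = 1/(2π·0.0505·23.4) = 0.1347 m·K/W
ΣR = 3.305 m·K/W
ΔT = Q'·ΣR = 4.51 × 3.305 = 14.91 K
Heat flows inward, so T_out = T_in + ΔT = 5.9 + 14.91 = 20.8 °C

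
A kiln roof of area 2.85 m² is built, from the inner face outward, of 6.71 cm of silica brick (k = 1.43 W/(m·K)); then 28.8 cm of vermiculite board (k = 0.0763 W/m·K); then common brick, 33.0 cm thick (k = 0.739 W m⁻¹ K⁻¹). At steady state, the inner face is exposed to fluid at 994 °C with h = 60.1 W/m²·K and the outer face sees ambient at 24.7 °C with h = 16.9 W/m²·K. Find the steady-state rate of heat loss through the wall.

Treat each layer as a resistance in series:
  R_conv,in = 1/(hA) = 1/(60.1·2.85) = 0.005838 K/W
  R_silica brick = L/(kA) = 0.0671/(1.43·2.85) = 0.01646 K/W
  R_vermiculite board = L/(kA) = 0.288/(0.0763·2.85) = 1.324 K/W
  R_common brick = L/(kA) = 0.330/(0.739·2.85) = 0.1567 K/W
  R_conv,out = 1/(hA) = 1/(16.9·2.85) = 0.02076 K/W
ΣR = 0.005838 + 0.01646 + 1.324 + 0.1567 + 0.02076 = 1.524 K/W
Q = ΔT/ΣR = (994 °C − 24.7 °C)/1.524 = 636 W

Q = 636 W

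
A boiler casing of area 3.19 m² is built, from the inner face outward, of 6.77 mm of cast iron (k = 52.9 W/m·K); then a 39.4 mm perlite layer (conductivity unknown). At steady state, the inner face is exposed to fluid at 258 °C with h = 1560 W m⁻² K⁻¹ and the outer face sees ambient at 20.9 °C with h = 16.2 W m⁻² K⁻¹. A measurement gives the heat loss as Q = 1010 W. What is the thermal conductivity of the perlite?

k = 0.0574 W/m·K

ΣR = ΔT/Q = |258 − 20.9|/1010 = 0.2348 K/W
Known resistances:
  R_conv,in = 1/(hA) = 1/(1560·3.19) = 2.009×10^-4 K/W
  R_cast iron = L/(kA) = 0.00677/(52.9·3.19) = 4.012×10^-5 K/W
  R_conv,out = 1/(hA) = 1/(16.2·3.19) = 0.01935 K/W
R_perlite = ΣR − ΣR_known = 0.2348 − 0.01959 = 0.2152 K/W
L/(kA) = 0.2152 ⇒ k = 0.0394/(0.2152·3.19) = 0.0574 W/m·K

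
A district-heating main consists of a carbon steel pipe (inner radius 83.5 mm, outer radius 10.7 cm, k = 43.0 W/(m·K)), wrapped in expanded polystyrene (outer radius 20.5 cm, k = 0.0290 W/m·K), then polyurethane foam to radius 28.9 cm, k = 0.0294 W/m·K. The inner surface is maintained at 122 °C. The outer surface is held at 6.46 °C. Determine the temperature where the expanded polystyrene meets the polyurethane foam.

T = 46.0 °C

Resistance network (inner→outer):
  R'_carbon steel = ln(0.107/0.0835)/(2πk) = 0.2480/(2π·43.0) = 9.179×10^-4 m·K/W
  R'_expanded polystyrene = ln(0.205/0.107)/(2πk) = 0.6502/(2π·0.0290) = 3.568 m·K/W
  R'_polyurethane foam = ln(0.289/0.205)/(2πk) = 0.3434/(2π·0.0294) = 1.859 m·K/W
ΣR = 9.179×10^-4 + 3.568 + 1.859 = 5.428 m·K/W
Q' = ΔT/ΣR = (122 °C − 6.46 °C)/5.428 = 21.29 W/m
From the inner boundary to the expanded polystyrene/polyurethane foam interface, ΣR_partial = 3.569 m·K/W.
T_interface = T_in − Q'·ΣR_partial = 122 °C − (21.29)(3.569) = 46.0 °C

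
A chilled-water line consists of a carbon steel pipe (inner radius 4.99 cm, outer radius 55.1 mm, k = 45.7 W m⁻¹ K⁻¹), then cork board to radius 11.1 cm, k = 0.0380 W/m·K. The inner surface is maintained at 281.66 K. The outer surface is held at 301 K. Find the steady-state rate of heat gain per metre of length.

Treat each layer as a resistance in series:
  R'_carbon steel = ln(0.0551/0.0499)/(2πk) = 0.09913/(2π·45.7) = 3.452×10^-4 m·K/W
  R'_cork board = ln(0.111/0.0551)/(2πk) = 0.7004/(2π·0.0380) = 2.933 m·K/W
ΣR = 3.452×10^-4 + 2.933 = 2.933 m·K/W
Q' = ΔT/ΣR = (281.66 K − 301 K)/2.933 = -6.59 W/m
(Negative Q' ⇒ heat flows inward; heat gain = 6.59 W/m.)

Q' = 6.59 W/m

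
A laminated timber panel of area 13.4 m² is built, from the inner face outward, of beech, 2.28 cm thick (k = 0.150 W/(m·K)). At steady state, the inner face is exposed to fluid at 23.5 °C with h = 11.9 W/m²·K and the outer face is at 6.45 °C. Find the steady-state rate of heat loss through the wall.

Q = 968 W

Treat each layer as a resistance in series:
  R_conv,in = 1/(hA) = 1/(11.9·13.4) = 0.006271 K/W
  R_beech = L/(kA) = 0.0228/(0.150·13.4) = 0.01134 K/W
ΣR = 0.006271 + 0.01134 = 0.01761 K/W
Q = ΔT/ΣR = (23.5 °C − 6.45 °C)/0.01761 = 968 W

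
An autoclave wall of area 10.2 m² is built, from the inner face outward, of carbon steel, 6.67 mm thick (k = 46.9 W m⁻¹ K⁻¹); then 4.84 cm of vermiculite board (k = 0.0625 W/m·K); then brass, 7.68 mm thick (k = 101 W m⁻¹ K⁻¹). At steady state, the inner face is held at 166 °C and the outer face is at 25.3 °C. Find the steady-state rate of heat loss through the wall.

Q = 1850 W

Resistance network (inner→outer):
  R_carbon steel = L/(kA) = 0.00667/(46.9·10.2) = 1.394×10^-5 K/W
  R_vermiculite board = L/(kA) = 0.0484/(0.0625·10.2) = 0.07592 K/W
  R_brass = L/(kA) = 0.00768/(101·10.2) = 7.455×10^-6 K/W
ΣR = 1.394×10^-5 + 0.07592 + 7.455×10^-6 = 0.07594 K/W
Q = ΔT/ΣR = (166 °C − 25.3 °C)/0.07594 = 1850 W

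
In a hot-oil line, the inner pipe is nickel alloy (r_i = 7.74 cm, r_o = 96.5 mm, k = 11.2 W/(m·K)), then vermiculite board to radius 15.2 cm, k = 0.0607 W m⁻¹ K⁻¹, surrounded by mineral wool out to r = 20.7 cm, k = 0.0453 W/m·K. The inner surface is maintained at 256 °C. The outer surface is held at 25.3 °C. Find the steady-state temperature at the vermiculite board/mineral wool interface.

Series thermal resistances, inner to outer:
  R'_nickel alloy = ln(0.0965/0.0774)/(2πk) = 0.2206/(2π·11.2) = 0.003134 m·K/W
  R'_vermiculite board = ln(0.152/0.0965)/(2πk) = 0.4543/(2π·0.0607) = 1.191 m·K/W
  R'_mineral wool = ln(0.207/0.152)/(2πk) = 0.3088/(2π·0.0453) = 1.085 m·K/W
ΣR = 0.003134 + 1.191 + 1.085 = 2.279 m·K/W
Q' = ΔT/ΣR = (256 °C − 25.3 °C)/2.279 = 101.2 W/m
From the inner boundary to the vermiculite board/mineral wool interface, ΣR_partial = 1.194 m·K/W.
T_interface = T_in − Q'·ΣR_partial = 256 °C − (101.2)(1.194) = 135 °C

T = 135 °C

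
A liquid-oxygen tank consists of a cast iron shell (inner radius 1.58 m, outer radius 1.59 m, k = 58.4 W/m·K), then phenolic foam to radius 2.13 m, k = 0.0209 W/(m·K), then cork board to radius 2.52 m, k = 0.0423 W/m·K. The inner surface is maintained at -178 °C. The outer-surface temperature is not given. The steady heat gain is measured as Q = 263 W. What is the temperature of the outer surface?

T_out = 17.6 °C

Sum the resistances:
  R_cast iron = (1/1.58 − 1/1.59)/(4πk) = 0.003981/(4π·58.4) = 5.424×10^-6 K/W
  R_phenolic foam = (1/1.59 − 1/2.13)/(4πk) = 0.1594/(4π·0.0209) = 0.6071 K/W
  R_cork board = (1/2.13 − 1/2.52)/(4πk) = 0.07266/(4π·0.0423) = 0.1367 K/W
ΣR = 0.7438 K/W
ΔT = Q·ΣR = 263 × 0.7438 = 195.6 K
Heat flows inward, so T_out = T_in + ΔT = -178 + 195.6 = 17.6 °C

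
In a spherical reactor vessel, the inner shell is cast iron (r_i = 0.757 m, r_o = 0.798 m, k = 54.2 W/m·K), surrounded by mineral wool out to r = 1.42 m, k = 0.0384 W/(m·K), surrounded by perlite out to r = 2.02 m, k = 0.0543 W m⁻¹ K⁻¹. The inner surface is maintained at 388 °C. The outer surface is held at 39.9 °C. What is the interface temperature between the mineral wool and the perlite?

Treat each layer as a resistance in series:
  R_cast iron = (1/0.757 − 1/0.798)/(4πk) = 0.06787/(4π·54.2) = 9.965×10^-5 K/W
  R_mineral wool = (1/0.798 − 1/1.42)/(4πk) = 0.5489/(4π·0.0384) = 1.138 K/W
  R_perlite = (1/1.42 − 1/2.02)/(4πk) = 0.2092/(4π·0.0543) = 0.3066 K/W
ΣR = 9.965×10^-5 + 1.138 + 0.3066 = 1.445 K/W
Q = ΔT/ΣR = (388 °C − 39.9 °C)/1.445 = 240.9 W
From the inner boundary to the mineral wool/perlite interface, ΣR_partial = 1.138 K/W.
T_interface = T_in − Q·ΣR_partial = 388 °C − (240.9)(1.138) = 114 °C

T = 114 °C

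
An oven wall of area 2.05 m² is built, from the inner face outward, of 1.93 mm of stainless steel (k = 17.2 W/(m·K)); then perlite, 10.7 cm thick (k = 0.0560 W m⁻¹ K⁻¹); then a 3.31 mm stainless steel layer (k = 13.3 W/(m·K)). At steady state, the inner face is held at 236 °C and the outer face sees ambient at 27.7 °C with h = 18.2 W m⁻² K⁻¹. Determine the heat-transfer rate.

Resistance network (inner→outer):
  R_stainless steel = L/(kA) = 0.00193/(17.2·2.05) = 5.474×10^-5 K/W
  R_perlite = L/(kA) = 0.107/(0.0560·2.05) = 0.9321 K/W
  R_stainless steel = L/(kA) = 0.00331/(13.3·2.05) = 1.214×10^-4 K/W
  R_conv,out = 1/(hA) = 1/(18.2·2.05) = 0.02680 K/W
ΣR = 5.474×10^-5 + 0.9321 + 1.214×10^-4 + 0.02680 = 0.9591 K/W
Q = ΔT/ΣR = (236 °C − 27.7 °C)/0.9591 = 217 W

Q = 217 W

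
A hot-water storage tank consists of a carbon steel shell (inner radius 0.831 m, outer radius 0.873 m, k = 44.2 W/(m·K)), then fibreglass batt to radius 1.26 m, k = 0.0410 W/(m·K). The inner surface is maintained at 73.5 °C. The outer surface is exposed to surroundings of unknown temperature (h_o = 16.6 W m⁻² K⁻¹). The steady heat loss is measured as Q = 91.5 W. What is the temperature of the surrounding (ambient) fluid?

T_out = 10.7 °C

Sum the resistances:
  R_carbon steel = (1/0.831 − 1/0.873)/(4πk) = 0.05789/(4π·44.2) = 1.042×10^-4 K/W
  R_fibreglass batt = (1/0.873 − 1/1.26)/(4πk) = 0.3518/(4π·0.0410) = 0.6829 K/W
  R_conv,out = 1/(4πr²h) = 1/(4π·1.26²·16.6) = 0.003020 K/W
ΣR = 0.6860 K/W
ΔT = Q·ΣR = 91.5 × 0.6860 = 62.77 K
Heat flows outward, so T_out = T_in − ΔT = 73.5 − 62.77 = 10.7 °C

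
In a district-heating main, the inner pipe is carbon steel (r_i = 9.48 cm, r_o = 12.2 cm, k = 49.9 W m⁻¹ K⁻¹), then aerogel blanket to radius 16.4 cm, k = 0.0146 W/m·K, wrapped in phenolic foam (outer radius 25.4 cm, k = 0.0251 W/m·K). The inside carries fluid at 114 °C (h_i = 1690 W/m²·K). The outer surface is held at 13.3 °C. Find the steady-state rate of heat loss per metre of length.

Resistance network (inner→outer):
  R'_conv,in = 1/(2πr h) = 1/(2π·0.0948·1690) = 9.934×10^-4 m·K/W
  R'_carbon steel = ln(0.122/0.0948)/(2πk) = 0.2523/(2π·49.9) = 8.046×10^-4 m·K/W
  R'_aerogel blanket = ln(0.164/0.122)/(2πk) = 0.2958/(2π·0.0146) = 3.225 m·K/W
  R'_phenolic foam = ln(0.254/0.164)/(2πk) = 0.4375/(2π·0.0251) = 2.774 m·K/W
ΣR = 9.934×10^-4 + 8.046×10^-4 + 3.225 + 2.774 = 6.001 m·K/W
Q' = ΔT/ΣR = (114 °C − 13.3 °C)/6.001 = 16.8 W/m

Q' = 16.8 W/m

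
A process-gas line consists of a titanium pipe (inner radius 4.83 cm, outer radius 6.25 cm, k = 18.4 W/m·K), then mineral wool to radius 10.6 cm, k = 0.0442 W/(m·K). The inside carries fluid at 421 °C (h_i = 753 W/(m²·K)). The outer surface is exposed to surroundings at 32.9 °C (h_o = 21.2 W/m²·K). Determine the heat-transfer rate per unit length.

Series thermal resistances, inner to outer:
  R'_conv,in = 1/(2πr h) = 1/(2π·0.0483·753) = 0.004376 m·K/W
  R'_titanium = ln(0.0625/0.0483)/(2πk) = 0.2577/(2π·18.4) = 0.002229 m·K/W
  R'_mineral wool = ln(0.106/0.0625)/(2πk) = 0.5283/(2π·0.0442) = 1.902 m·K/W
  R'_conv,out = 1/(2πr h) = 1/(2π·0.106·21.2) = 0.07082 m·K/W
ΣR = 0.004376 + 0.002229 + 1.902 + 0.07082 = 1.979 m·K/W
Q' = ΔT/ΣR = (421 °C − 32.9 °C)/1.979 = 196 W/m

Q' = 196 W/m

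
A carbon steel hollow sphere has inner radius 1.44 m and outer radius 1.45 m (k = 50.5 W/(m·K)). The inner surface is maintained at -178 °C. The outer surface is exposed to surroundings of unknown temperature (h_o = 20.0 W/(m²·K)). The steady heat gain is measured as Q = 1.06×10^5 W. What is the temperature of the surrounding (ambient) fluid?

T_out = 23.4 °C

Series resistances:
  R_carbon steel = (1/1.44 − 1/1.45)/(4πk) = 0.004789/(4π·50.5) = 7.547×10^-6 K/W
  R_conv,out = 1/(4πr²h) = 1/(4π·1.45²·20.0) = 0.001892 K/W
ΣR = 0.001900 K/W
ΔT = Q·ΣR = 1.06×10^5 × 0.001900 = 201.4 K
Heat flows inward, so T_out = T_in + ΔT = -178 + 201.4 = 23.4 °C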